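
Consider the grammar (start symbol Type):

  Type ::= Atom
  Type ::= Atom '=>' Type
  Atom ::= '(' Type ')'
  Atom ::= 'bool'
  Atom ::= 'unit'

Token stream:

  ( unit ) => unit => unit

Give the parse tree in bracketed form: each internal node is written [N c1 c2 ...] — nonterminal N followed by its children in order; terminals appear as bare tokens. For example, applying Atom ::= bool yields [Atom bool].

[Type [Atom ( [Type [Atom unit]] )] => [Type [Atom unit] => [Type [Atom unit]]]]

Type
Atom => Type
( Type ) => Type
( Atom ) => Type
( unit ) => Type
( unit ) => Atom => Type
( unit ) => unit => Type
( unit ) => unit => Atom
( unit ) => unit => unit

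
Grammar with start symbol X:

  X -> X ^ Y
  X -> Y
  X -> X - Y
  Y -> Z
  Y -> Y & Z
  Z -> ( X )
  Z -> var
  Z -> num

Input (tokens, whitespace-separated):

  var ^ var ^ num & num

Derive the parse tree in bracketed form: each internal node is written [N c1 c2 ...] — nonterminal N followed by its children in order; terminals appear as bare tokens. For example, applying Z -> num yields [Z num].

X
X ^ Y
X ^ Y ^ Y
Y ^ Y ^ Y
Z ^ Y ^ Y
var ^ Y ^ Y
var ^ Z ^ Y
var ^ var ^ Y
var ^ var ^ Y & Z
var ^ var ^ Z & Z
var ^ var ^ num & Z
var ^ var ^ num & num

[X [X [X [Y [Z var]]] ^ [Y [Z var]]] ^ [Y [Y [Z num]] & [Z num]]]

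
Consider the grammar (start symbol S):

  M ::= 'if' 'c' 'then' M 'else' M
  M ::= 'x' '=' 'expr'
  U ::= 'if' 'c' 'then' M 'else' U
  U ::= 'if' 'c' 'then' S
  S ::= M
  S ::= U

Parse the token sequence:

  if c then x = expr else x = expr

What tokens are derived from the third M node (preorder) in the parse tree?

[S [M if c then [M x = expr] else [M x = expr]]]

x = expr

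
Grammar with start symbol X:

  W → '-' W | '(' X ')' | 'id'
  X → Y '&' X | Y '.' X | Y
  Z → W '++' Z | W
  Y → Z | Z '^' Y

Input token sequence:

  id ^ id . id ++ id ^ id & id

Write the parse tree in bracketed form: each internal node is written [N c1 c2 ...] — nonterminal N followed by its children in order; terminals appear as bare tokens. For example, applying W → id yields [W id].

X
Y . X
Z ^ Y . X
W ^ Y . X
id ^ Y . X
id ^ Z . X
id ^ W . X
id ^ id . X
id ^ id . Y & X
id ^ id . Z ^ Y & X
id ^ id . W ++ Z ^ Y & X
id ^ id . id ++ Z ^ Y & X
id ^ id . id ++ W ^ Y & X
id ^ id . id ++ id ^ Y & X
id ^ id . id ++ id ^ Z & X
id ^ id . id ++ id ^ W & X
id ^ id . id ++ id ^ id & X
id ^ id . id ++ id ^ id & Y
id ^ id . id ++ id ^ id & Z
id ^ id . id ++ id ^ id & W
id ^ id . id ++ id ^ id & id

[X [Y [Z [W id]] ^ [Y [Z [W id]]]] . [X [Y [Z [W id] ++ [Z [W id]]] ^ [Y [Z [W id]]]] & [X [Y [Z [W id]]]]]]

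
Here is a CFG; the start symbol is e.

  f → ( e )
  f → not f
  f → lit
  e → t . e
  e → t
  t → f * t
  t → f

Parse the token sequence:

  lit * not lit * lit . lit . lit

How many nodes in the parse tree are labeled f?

6

[e [t [f lit] * [t [f not [f lit]] * [t [f lit]]]] . [e [t [f lit]] . [e [t [f lit]]]]]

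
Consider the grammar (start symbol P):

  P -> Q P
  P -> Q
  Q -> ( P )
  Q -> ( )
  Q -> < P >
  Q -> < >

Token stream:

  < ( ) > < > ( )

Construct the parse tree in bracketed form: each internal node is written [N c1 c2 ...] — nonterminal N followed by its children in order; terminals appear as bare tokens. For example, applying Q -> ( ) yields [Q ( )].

P
Q P
< P > P
< Q > P
< ( ) > P
< ( ) > Q P
< ( ) > < > P
< ( ) > < > Q
< ( ) > < > ( )

[P [Q < [P [Q ( )]] >] [P [Q < >] [P [Q ( )]]]]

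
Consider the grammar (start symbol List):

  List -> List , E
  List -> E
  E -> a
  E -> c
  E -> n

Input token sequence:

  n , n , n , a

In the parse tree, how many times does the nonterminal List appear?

[List [List [List [List [E n]] , [E n]] , [E n]] , [E a]]

4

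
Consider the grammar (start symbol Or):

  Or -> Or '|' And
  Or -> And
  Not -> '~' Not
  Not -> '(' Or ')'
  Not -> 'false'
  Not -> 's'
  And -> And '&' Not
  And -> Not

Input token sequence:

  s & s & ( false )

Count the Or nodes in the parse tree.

[Or [And [And [And [Not s]] & [Not s]] & [Not ( [Or [And [Not false]]] )]]]

2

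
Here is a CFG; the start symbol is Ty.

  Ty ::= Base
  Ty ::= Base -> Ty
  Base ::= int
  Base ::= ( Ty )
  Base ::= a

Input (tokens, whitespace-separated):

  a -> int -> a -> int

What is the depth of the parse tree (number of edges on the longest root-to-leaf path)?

[Ty [Base a] -> [Ty [Base int] -> [Ty [Base a] -> [Ty [Base int]]]]]

5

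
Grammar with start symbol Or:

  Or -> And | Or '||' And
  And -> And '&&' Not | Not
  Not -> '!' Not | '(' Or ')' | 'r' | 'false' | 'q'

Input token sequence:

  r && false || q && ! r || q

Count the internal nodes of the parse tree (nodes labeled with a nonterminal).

[Or [Or [Or [And [And [Not r]] && [Not false]]] || [And [And [Not q]] && [Not ! [Not r]]]] || [And [Not q]]]

14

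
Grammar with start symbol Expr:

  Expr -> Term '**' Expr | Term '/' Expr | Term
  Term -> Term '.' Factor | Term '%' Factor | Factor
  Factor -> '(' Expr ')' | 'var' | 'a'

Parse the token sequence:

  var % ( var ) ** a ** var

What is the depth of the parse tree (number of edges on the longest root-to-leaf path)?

[Expr [Term [Term [Factor var]] % [Factor ( [Expr [Term [Factor var]]] )]] ** [Expr [Term [Factor a]] ** [Expr [Term [Factor var]]]]]

6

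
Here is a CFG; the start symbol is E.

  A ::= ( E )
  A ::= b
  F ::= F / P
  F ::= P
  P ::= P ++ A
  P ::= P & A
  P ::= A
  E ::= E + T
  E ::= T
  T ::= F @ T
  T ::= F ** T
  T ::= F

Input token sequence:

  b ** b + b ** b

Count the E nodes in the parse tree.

[E [E [T [F [P [A b]]] ** [T [F [P [A b]]]]]] + [T [F [P [A b]]] ** [T [F [P [A b]]]]]]

2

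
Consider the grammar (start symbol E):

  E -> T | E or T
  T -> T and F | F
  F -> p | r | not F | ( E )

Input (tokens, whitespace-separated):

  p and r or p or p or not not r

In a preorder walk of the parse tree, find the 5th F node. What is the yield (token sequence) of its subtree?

[E [E [E [E [T [T [F p]] and [F r]]] or [T [F p]]] or [T [F p]]] or [T [F not [F not [F r]]]]]

not not r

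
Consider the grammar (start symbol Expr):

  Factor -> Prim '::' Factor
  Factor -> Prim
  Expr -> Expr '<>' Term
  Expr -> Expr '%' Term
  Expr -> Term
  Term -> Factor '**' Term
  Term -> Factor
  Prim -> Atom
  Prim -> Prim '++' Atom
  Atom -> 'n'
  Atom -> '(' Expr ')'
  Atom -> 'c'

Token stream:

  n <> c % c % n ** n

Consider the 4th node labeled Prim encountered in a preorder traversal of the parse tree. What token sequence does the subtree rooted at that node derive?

[Expr [Expr [Expr [Expr [Term [Factor [Prim [Atom n]]]]] <> [Term [Factor [Prim [Atom c]]]]] % [Term [Factor [Prim [Atom c]]]]] % [Term [Factor [Prim [Atom n]]] ** [Term [Factor [Prim [Atom n]]]]]]

n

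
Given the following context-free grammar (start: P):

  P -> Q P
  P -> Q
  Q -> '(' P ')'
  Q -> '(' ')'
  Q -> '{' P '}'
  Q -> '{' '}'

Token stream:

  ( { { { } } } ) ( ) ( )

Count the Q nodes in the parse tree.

[P [Q ( [P [Q { [P [Q { [P [Q { }]] }]] }]] )] [P [Q ( )] [P [Q ( )]]]]

6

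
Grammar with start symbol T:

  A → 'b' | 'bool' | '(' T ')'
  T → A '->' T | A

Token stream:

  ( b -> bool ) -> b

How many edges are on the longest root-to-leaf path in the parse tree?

5

[T [A ( [T [A b] -> [T [A bool]]] )] -> [T [A b]]]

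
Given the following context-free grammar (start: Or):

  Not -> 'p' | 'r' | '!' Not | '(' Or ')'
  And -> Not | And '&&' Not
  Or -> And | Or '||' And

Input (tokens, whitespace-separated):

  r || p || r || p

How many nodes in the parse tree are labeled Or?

[Or [Or [Or [Or [And [Not r]]] || [And [Not p]]] || [And [Not r]]] || [And [Not p]]]

4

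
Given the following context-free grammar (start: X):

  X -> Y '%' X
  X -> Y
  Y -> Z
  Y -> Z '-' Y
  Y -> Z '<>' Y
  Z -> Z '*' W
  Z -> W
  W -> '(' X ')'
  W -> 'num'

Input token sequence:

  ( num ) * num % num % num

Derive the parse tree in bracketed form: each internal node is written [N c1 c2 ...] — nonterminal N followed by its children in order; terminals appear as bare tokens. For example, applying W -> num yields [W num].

X
Y % X
Z % X
Z * W % X
W * W % X
( X ) * W % X
( Y ) * W % X
( Z ) * W % X
( W ) * W % X
( num ) * W % X
( num ) * num % X
( num ) * num % Y % X
( num ) * num % Z % X
( num ) * num % W % X
( num ) * num % num % X
( num ) * num % num % Y
( num ) * num % num % Z
( num ) * num % num % W
( num ) * num % num % num

[X [Y [Z [Z [W ( [X [Y [Z [W num]]]] )]] * [W num]]] % [X [Y [Z [W num]]] % [X [Y [Z [W num]]]]]]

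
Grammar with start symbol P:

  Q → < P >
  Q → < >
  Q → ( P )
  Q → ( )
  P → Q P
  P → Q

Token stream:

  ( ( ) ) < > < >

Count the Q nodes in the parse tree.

[P [Q ( [P [Q ( )]] )] [P [Q < >] [P [Q < >]]]]

4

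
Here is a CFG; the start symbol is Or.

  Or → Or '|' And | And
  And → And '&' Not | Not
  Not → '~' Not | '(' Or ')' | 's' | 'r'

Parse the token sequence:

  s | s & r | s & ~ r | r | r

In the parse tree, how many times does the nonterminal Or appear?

[Or [Or [Or [Or [Or [And [Not s]]] | [And [And [Not s]] & [Not r]]] | [And [And [Not s]] & [Not ~ [Not r]]]] | [And [Not r]]] | [And [Not r]]]

5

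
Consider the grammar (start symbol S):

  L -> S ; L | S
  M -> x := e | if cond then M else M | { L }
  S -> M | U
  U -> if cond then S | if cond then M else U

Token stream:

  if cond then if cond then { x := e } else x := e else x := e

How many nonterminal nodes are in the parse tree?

[S [M if cond then [M if cond then [M { [L [S [M x := e]]] }] else [M x := e]] else [M x := e]]]

9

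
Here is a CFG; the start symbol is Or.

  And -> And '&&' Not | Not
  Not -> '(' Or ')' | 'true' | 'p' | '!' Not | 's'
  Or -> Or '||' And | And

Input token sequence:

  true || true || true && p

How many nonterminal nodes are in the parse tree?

11

[Or [Or [Or [And [Not true]]] || [And [Not true]]] || [And [And [Not true]] && [Not p]]]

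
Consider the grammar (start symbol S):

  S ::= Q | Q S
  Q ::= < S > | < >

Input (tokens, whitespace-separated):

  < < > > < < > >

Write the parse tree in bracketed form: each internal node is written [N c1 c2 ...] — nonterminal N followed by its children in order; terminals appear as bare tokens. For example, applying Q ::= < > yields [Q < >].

S
Q S
< S > S
< Q > S
< < > > S
< < > > Q
< < > > < S >
< < > > < Q >
< < > > < < > >

[S [Q < [S [Q < >]] >] [S [Q < [S [Q < >]] >]]]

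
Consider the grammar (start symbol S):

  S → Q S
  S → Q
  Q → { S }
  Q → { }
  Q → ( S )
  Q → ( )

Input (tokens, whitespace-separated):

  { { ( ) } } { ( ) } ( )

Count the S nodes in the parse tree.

6

[S [Q { [S [Q { [S [Q ( )]] }]] }] [S [Q { [S [Q ( )]] }] [S [Q ( )]]]]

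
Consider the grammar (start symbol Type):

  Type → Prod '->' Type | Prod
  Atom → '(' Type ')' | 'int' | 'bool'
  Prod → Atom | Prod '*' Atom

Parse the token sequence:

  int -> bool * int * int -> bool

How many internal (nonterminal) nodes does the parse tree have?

[Type [Prod [Atom int]] -> [Type [Prod [Prod [Prod [Atom bool]] * [Atom int]] * [Atom int]] -> [Type [Prod [Atom bool]]]]]

13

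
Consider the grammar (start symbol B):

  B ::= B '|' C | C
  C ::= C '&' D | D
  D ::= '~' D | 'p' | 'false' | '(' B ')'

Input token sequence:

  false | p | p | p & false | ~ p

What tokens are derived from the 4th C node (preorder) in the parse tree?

p & false

[B [B [B [B [B [C [D false]]] | [C [D p]]] | [C [D p]]] | [C [C [D p]] & [D false]]] | [C [D ~ [D p]]]]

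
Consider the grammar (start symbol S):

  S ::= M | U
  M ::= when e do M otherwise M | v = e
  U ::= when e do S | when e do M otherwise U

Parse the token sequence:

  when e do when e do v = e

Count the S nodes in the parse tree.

[S [U when e do [S [U when e do [S [M v = e]]]]]]

3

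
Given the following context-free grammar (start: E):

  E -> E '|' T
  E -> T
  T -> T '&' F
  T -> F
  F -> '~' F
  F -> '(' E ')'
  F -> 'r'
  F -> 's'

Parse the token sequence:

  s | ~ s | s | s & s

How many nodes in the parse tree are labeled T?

5

[E [E [E [E [T [F s]]] | [T [F ~ [F s]]]] | [T [F s]]] | [T [T [F s]] & [F s]]]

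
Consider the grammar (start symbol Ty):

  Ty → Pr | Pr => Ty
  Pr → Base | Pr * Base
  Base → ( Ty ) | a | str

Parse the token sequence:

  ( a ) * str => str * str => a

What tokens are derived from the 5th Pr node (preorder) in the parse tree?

[Ty [Pr [Pr [Base ( [Ty [Pr [Base a]]] )]] * [Base str]] => [Ty [Pr [Pr [Base str]] * [Base str]] => [Ty [Pr [Base a]]]]]

str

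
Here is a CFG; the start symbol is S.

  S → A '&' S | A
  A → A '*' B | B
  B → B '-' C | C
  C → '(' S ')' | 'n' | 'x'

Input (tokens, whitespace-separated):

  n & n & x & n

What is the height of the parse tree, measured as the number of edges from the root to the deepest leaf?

7

[S [A [B [C n]]] & [S [A [B [C n]]] & [S [A [B [C x]]] & [S [A [B [C n]]]]]]]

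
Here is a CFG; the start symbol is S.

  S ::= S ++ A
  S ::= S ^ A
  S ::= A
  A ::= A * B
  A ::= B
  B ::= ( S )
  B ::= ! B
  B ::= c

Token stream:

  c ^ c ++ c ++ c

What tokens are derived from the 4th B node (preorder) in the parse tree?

c

[S [S [S [S [A [B c]]] ^ [A [B c]]] ++ [A [B c]]] ++ [A [B c]]]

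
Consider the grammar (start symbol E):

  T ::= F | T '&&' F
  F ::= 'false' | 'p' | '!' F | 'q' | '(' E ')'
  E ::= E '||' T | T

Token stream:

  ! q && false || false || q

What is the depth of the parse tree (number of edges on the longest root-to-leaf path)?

[E [E [E [T [T [F ! [F q]]] && [F false]]] || [T [F false]]] || [T [F q]]]

7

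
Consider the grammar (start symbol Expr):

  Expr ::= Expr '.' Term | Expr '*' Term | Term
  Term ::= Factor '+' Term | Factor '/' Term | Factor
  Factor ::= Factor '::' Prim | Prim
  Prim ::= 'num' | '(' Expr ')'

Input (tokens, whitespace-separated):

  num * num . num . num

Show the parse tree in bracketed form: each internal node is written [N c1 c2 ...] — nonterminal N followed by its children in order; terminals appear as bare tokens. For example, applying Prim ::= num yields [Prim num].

[Expr [Expr [Expr [Expr [Term [Factor [Prim num]]]] * [Term [Factor [Prim num]]]] . [Term [Factor [Prim num]]]] . [Term [Factor [Prim num]]]]

Expr
Expr . Term
Expr . Term . Term
Expr * Term . Term . Term
Term * Term . Term . Term
Factor * Term . Term . Term
Prim * Term . Term . Term
num * Term . Term . Term
num * Factor . Term . Term
num * Prim . Term . Term
num * num . Term . Term
num * num . Factor . Term
num * num . Prim . Term
num * num . num . Term
num * num . num . Factor
num * num . num . Prim
num * num . num . num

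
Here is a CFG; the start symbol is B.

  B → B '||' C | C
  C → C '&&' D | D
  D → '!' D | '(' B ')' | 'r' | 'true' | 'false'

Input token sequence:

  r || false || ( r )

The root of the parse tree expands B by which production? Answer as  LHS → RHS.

B → B '||' C

[B [B [B [C [D r]]] || [C [D false]]] || [C [D ( [B [C [D r]]] )]]]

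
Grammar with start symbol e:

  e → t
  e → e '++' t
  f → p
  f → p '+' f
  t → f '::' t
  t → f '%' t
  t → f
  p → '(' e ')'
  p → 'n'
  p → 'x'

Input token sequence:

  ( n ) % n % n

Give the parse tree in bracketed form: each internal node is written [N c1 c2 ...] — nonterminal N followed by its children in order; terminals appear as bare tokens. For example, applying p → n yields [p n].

e
t
f % t
p % t
( e ) % t
( t ) % t
( f ) % t
( p ) % t
( n ) % t
( n ) % f % t
( n ) % p % t
( n ) % n % t
( n ) % n % f
( n ) % n % p
( n ) % n % n

[e [t [f [p ( [e [t [f [p n]]]] )]] % [t [f [p n]] % [t [f [p n]]]]]]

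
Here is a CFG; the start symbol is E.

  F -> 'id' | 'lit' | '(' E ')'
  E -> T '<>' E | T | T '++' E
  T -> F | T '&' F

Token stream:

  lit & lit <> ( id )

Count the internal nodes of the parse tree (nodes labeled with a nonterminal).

11

[E [T [T [F lit]] & [F lit]] <> [E [T [F ( [E [T [F id]]] )]]]]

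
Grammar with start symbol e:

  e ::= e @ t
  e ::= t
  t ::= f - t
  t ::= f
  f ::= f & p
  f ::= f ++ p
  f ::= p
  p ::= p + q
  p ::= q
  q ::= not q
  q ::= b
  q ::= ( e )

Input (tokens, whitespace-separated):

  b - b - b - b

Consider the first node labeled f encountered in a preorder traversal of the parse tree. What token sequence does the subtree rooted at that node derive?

[e [t [f [p [q b]]] - [t [f [p [q b]]] - [t [f [p [q b]]] - [t [f [p [q b]]]]]]]]

b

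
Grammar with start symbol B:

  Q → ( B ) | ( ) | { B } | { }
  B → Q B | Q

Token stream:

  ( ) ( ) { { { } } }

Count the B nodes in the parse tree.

[B [Q ( )] [B [Q ( )] [B [Q { [B [Q { [B [Q { }]] }]] }]]]]

5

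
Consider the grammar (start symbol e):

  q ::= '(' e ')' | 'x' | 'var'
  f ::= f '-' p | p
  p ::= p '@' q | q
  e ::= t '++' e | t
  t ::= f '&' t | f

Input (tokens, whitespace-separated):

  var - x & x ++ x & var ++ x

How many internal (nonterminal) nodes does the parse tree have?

26

[e [t [f [f [p [q var]]] - [p [q x]]] & [t [f [p [q x]]]]] ++ [e [t [f [p [q x]]] & [t [f [p [q var]]]]] ++ [e [t [f [p [q x]]]]]]]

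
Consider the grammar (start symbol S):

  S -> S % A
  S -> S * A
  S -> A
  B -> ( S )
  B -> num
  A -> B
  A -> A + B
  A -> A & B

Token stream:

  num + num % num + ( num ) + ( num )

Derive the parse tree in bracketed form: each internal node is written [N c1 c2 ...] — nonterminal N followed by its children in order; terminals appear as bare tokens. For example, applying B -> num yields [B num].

[S [S [A [A [B num]] + [B num]]] % [A [A [A [B num]] + [B ( [S [A [B num]]] )]] + [B ( [S [A [B num]]] )]]]

S
S % A
A % A
A + B % A
B + B % A
num + B % A
num + num % A
num + num % A + B
num + num % A + B + B
num + num % B + B + B
num + num % num + B + B
num + num % num + ( S ) + B
num + num % num + ( A ) + B
num + num % num + ( B ) + B
num + num % num + ( num ) + B
num + num % num + ( num ) + ( S )
num + num % num + ( num ) + ( A )
num + num % num + ( num ) + ( B )
num + num % num + ( num ) + ( num )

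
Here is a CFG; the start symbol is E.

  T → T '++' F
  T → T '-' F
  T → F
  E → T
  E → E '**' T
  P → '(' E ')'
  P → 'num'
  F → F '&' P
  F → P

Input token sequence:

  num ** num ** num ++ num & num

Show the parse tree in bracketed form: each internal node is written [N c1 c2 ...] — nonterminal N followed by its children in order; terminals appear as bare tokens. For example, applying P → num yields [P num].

[E [E [E [T [F [P num]]]] ** [T [F [P num]]]] ** [T [T [F [P num]]] ++ [F [F [P num]] & [P num]]]]

E
E ** T
E ** T ** T
T ** T ** T
F ** T ** T
P ** T ** T
num ** T ** T
num ** F ** T
num ** P ** T
num ** num ** T
num ** num ** T ++ F
num ** num ** F ++ F
num ** num ** P ++ F
num ** num ** num ++ F
num ** num ** num ++ F & P
num ** num ** num ++ P & P
num ** num ** num ++ num & P
num ** num ** num ++ num & num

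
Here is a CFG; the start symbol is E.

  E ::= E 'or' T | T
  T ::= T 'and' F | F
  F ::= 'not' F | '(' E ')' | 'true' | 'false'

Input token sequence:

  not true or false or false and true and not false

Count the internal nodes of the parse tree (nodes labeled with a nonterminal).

15

[E [E [E [T [F not [F true]]]] or [T [F false]]] or [T [T [T [F false]] and [F true]] and [F not [F false]]]]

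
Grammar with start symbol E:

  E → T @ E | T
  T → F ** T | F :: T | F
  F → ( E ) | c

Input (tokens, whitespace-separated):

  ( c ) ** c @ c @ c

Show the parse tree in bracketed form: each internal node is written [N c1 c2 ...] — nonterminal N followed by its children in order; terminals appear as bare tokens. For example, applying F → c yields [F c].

E
T @ E
F ** T @ E
( E ) ** T @ E
( T ) ** T @ E
( F ) ** T @ E
( c ) ** T @ E
( c ) ** F @ E
( c ) ** c @ E
( c ) ** c @ T @ E
( c ) ** c @ F @ E
( c ) ** c @ c @ E
( c ) ** c @ c @ T
( c ) ** c @ c @ F
( c ) ** c @ c @ c

[E [T [F ( [E [T [F c]]] )] ** [T [F c]]] @ [E [T [F c]] @ [E [T [F c]]]]]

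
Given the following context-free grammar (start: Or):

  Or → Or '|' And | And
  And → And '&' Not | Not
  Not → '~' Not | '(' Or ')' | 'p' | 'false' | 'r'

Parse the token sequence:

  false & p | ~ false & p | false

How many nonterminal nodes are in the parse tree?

[Or [Or [Or [And [And [Not false]] & [Not p]]] | [And [And [Not ~ [Not false]]] & [Not p]]] | [And [Not false]]]

14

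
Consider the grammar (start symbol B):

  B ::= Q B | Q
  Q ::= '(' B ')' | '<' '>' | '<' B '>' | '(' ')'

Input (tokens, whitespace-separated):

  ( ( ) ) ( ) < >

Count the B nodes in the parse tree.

4

[B [Q ( [B [Q ( )]] )] [B [Q ( )] [B [Q < >]]]]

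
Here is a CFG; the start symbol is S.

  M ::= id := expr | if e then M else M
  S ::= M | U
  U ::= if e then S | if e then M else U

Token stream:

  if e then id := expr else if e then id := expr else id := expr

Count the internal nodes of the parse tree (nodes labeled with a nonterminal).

6

[S [M if e then [M id := expr] else [M if e then [M id := expr] else [M id := expr]]]]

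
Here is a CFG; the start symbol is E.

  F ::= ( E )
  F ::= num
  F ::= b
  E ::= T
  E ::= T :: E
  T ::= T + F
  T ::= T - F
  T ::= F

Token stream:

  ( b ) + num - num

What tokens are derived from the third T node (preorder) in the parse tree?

[E [T [T [T [F ( [E [T [F b]]] )]] + [F num]] - [F num]]]

( b )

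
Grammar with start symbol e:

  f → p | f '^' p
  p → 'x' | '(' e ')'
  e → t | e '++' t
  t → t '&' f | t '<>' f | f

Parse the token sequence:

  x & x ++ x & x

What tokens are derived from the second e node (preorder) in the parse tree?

[e [e [t [t [f [p x]]] & [f [p x]]]] ++ [t [t [f [p x]]] & [f [p x]]]]

x & x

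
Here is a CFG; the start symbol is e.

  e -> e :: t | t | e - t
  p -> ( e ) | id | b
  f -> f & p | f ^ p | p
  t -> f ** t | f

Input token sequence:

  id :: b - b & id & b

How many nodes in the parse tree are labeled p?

[e [e [e [t [f [p id]]]] :: [t [f [p b]]]] - [t [f [f [f [p b]] & [p id]] & [p b]]]]

5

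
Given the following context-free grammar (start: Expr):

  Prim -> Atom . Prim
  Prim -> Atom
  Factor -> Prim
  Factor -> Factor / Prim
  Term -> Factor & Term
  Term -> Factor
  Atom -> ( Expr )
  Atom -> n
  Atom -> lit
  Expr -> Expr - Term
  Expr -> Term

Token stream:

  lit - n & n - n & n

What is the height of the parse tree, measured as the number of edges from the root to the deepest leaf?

7

[Expr [Expr [Expr [Term [Factor [Prim [Atom lit]]]]] - [Term [Factor [Prim [Atom n]]] & [Term [Factor [Prim [Atom n]]]]]] - [Term [Factor [Prim [Atom n]]] & [Term [Factor [Prim [Atom n]]]]]]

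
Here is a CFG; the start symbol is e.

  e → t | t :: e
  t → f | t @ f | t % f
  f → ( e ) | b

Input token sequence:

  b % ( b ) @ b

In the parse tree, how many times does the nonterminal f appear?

[e [t [t [t [f b]] % [f ( [e [t [f b]]] )]] @ [f b]]]

4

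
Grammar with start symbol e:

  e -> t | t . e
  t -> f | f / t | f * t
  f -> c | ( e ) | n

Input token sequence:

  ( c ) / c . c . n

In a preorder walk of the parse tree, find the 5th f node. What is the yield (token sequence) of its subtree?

[e [t [f ( [e [t [f c]]] )] / [t [f c]]] . [e [t [f c]] . [e [t [f n]]]]]

n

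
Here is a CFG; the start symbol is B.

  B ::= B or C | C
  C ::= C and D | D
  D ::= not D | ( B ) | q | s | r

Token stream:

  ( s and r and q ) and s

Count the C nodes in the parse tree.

[B [C [C [D ( [B [C [C [C [D s]] and [D r]] and [D q]]] )]] and [D s]]]

5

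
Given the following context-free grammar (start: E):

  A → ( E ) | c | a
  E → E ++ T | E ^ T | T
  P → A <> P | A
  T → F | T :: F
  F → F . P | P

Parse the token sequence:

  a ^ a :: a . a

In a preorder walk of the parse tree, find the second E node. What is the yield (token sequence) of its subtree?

[E [E [T [F [P [A a]]]]] ^ [T [T [F [P [A a]]]] :: [F [F [P [A a]]] . [P [A a]]]]]

a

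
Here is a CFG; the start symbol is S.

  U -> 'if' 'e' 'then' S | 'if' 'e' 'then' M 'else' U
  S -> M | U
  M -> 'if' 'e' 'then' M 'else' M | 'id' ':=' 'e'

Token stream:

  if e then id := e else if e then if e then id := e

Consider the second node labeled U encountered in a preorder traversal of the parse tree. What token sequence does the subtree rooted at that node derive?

[S [U if e then [M id := e] else [U if e then [S [U if e then [S [M id := e]]]]]]]

if e then if e then id := e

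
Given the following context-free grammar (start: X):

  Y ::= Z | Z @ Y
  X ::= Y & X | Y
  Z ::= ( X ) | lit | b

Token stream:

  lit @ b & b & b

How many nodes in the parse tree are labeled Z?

[X [Y [Z lit] @ [Y [Z b]]] & [X [Y [Z b]] & [X [Y [Z b]]]]]

4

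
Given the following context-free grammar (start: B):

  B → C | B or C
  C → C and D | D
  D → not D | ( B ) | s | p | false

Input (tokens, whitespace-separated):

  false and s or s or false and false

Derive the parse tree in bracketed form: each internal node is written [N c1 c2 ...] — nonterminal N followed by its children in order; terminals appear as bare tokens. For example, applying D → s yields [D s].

[B [B [B [C [C [D false]] and [D s]]] or [C [D s]]] or [C [C [D false]] and [D false]]]

B
B or C
B or C or C
C or C or C
C and D or C or C
D and D or C or C
false and D or C or C
false and s or C or C
false and s or D or C
false and s or s or C
false and s or s or C and D
false and s or s or D and D
false and s or s or false and D
false and s or s or false and false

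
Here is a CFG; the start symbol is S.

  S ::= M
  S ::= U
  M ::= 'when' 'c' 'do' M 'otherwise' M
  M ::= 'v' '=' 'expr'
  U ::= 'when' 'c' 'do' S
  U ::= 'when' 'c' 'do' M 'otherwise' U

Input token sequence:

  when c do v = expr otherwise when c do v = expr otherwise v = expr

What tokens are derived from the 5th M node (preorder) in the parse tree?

[S [M when c do [M v = expr] otherwise [M when c do [M v = expr] otherwise [M v = expr]]]]

v = expr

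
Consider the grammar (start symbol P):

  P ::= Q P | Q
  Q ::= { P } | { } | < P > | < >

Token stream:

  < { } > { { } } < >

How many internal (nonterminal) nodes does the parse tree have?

[P [Q < [P [Q { }]] >] [P [Q { [P [Q { }]] }] [P [Q < >]]]]

10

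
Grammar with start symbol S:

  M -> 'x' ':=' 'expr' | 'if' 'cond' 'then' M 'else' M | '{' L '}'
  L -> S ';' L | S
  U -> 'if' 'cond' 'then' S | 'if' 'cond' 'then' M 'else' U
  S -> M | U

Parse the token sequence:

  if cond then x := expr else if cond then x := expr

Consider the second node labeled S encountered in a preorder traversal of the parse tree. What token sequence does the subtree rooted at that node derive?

x := expr

[S [U if cond then [M x := expr] else [U if cond then [S [M x := expr]]]]]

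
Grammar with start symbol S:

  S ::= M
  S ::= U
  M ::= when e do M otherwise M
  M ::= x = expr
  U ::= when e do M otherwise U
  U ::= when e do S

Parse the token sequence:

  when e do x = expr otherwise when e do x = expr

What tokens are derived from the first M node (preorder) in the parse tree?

x = expr

[S [U when e do [M x = expr] otherwise [U when e do [S [M x = expr]]]]]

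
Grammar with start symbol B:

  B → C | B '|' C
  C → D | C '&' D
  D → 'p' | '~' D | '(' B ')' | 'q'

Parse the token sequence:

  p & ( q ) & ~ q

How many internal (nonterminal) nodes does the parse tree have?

11

[B [C [C [C [D p]] & [D ( [B [C [D q]]] )]] & [D ~ [D q]]]]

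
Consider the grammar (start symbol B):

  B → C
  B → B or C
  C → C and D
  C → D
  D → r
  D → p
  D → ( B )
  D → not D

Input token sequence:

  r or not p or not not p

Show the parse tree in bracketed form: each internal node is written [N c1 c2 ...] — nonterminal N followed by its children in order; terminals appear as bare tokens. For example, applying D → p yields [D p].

B
B or C
B or C or C
C or C or C
D or C or C
r or C or C
r or D or C
r or not D or C
r or not p or C
r or not p or D
r or not p or not D
r or not p or not not D
r or not p or not not p

[B [B [B [C [D r]]] or [C [D not [D p]]]] or [C [D not [D not [D p]]]]]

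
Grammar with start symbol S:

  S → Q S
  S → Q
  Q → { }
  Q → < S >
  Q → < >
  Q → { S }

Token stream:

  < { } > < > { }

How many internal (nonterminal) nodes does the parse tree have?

8

[S [Q < [S [Q { }]] >] [S [Q < >] [S [Q { }]]]]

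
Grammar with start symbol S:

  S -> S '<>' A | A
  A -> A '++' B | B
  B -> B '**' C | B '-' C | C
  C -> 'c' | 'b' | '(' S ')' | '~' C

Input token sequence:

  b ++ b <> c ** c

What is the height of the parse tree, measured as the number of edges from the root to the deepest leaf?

6

[S [S [A [A [B [C b]]] ++ [B [C b]]]] <> [A [B [B [C c]] ** [C c]]]]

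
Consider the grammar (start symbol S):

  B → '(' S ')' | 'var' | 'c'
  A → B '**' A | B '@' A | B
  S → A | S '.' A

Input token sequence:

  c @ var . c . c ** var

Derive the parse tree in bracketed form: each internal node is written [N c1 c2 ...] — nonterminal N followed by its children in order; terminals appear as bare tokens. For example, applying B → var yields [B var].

[S [S [S [A [B c] @ [A [B var]]]] . [A [B c]]] . [A [B c] ** [A [B var]]]]

S
S . A
S . A . A
A . A . A
B @ A . A . A
c @ A . A . A
c @ B . A . A
c @ var . A . A
c @ var . B . A
c @ var . c . A
c @ var . c . B ** A
c @ var . c . c ** A
c @ var . c . c ** B
c @ var . c . c ** var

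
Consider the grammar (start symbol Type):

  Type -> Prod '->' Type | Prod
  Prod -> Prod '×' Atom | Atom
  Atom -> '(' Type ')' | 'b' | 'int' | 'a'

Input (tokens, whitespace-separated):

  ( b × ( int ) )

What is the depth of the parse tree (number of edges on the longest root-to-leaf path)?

9

[Type [Prod [Atom ( [Type [Prod [Prod [Atom b]] × [Atom ( [Type [Prod [Atom int]]] )]]] )]]]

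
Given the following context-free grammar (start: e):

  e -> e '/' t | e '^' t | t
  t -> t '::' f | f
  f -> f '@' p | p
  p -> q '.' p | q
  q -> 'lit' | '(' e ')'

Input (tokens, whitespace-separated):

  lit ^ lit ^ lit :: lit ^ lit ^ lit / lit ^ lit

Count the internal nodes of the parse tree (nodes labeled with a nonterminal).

[e [e [e [e [e [e [e [t [f [p [q lit]]]]] ^ [t [f [p [q lit]]]]] ^ [t [t [f [p [q lit]]]] :: [f [p [q lit]]]]] ^ [t [f [p [q lit]]]]] ^ [t [f [p [q lit]]]]] / [t [f [p [q lit]]]]] ^ [t [f [p [q lit]]]]]

39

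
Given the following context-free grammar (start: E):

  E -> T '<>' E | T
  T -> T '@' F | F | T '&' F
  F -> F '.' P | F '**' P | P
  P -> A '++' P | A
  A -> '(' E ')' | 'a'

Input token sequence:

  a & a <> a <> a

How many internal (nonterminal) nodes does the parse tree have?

[E [T [T [F [P [A a]]]] & [F [P [A a]]]] <> [E [T [F [P [A a]]]] <> [E [T [F [P [A a]]]]]]]

19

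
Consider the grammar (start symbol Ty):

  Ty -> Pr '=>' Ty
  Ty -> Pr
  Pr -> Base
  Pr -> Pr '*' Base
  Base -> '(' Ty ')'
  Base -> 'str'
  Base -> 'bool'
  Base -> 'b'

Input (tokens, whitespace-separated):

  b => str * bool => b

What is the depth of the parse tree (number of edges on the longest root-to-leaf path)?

[Ty [Pr [Base b]] => [Ty [Pr [Pr [Base str]] * [Base bool]] => [Ty [Pr [Base b]]]]]

5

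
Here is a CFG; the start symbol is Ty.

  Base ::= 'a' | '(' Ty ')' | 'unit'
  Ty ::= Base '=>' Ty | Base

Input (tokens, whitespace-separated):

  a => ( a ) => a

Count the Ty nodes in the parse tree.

4

[Ty [Base a] => [Ty [Base ( [Ty [Base a]] )] => [Ty [Base a]]]]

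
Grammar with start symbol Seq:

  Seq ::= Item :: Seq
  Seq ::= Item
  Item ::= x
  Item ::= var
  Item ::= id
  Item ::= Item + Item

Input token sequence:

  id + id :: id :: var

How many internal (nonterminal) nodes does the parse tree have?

8

[Seq [Item [Item id] + [Item id]] :: [Seq [Item id] :: [Seq [Item var]]]]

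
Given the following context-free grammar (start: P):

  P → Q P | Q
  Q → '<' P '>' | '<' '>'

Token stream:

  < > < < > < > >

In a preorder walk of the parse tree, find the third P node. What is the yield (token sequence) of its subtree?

[P [Q < >] [P [Q < [P [Q < >] [P [Q < >]]] >]]]

< > < >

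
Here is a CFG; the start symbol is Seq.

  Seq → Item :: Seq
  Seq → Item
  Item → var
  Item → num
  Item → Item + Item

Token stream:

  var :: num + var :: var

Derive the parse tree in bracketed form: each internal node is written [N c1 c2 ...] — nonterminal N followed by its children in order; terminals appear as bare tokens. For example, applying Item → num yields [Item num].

[Seq [Item var] :: [Seq [Item [Item num] + [Item var]] :: [Seq [Item var]]]]

Seq
Item :: Seq
var :: Seq
var :: Item :: Seq
var :: Item + Item :: Seq
var :: num + Item :: Seq
var :: num + var :: Seq
var :: num + var :: Item
var :: num + var :: var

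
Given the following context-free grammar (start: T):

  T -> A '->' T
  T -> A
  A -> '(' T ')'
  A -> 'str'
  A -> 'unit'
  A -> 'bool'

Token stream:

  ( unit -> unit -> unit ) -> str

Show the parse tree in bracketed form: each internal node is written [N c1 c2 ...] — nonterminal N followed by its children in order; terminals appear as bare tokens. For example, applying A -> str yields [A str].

T
A -> T
( T ) -> T
( A -> T ) -> T
( unit -> T ) -> T
( unit -> A -> T ) -> T
( unit -> unit -> T ) -> T
( unit -> unit -> A ) -> T
( unit -> unit -> unit ) -> T
( unit -> unit -> unit ) -> A
( unit -> unit -> unit ) -> str

[T [A ( [T [A unit] -> [T [A unit] -> [T [A unit]]]] )] -> [T [A str]]]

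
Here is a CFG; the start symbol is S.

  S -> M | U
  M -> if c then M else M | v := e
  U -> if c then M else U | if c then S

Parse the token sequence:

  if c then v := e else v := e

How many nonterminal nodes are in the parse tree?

[S [M if c then [M v := e] else [M v := e]]]

4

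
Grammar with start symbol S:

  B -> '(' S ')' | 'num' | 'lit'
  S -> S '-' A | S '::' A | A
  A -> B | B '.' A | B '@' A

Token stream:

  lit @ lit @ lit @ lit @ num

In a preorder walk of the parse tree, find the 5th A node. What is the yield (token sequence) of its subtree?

[S [A [B lit] @ [A [B lit] @ [A [B lit] @ [A [B lit] @ [A [B num]]]]]]]

num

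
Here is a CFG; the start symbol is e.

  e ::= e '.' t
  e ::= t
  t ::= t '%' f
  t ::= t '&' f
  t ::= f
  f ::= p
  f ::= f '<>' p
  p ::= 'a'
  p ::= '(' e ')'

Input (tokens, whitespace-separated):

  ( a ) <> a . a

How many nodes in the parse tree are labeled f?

[e [e [t [f [f [p ( [e [t [f [p a]]]] )]] <> [p a]]]] . [t [f [p a]]]]

4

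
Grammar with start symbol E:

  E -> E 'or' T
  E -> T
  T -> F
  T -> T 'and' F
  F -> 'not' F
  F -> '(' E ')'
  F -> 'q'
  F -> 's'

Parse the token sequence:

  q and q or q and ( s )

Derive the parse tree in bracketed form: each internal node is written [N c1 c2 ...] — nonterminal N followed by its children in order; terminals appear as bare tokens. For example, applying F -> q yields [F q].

[E [E [T [T [F q]] and [F q]]] or [T [T [F q]] and [F ( [E [T [F s]]] )]]]

E
E or T
T or T
T and F or T
F and F or T
q and F or T
q and q or T
q and q or T and F
q and q or F and F
q and q or q and F
q and q or q and ( E )
q and q or q and ( T )
q and q or q and ( F )
q and q or q and ( s )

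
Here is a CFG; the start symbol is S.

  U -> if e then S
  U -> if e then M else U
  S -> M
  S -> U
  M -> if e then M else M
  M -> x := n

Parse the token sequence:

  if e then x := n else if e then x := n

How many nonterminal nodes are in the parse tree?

6

[S [U if e then [M x := n] else [U if e then [S [M x := n]]]]]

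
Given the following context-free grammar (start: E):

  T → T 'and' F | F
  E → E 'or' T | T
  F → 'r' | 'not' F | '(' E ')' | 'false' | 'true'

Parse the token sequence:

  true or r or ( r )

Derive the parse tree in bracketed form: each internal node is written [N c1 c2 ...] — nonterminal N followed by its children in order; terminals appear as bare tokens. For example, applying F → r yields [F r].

E
E or T
E or T or T
T or T or T
F or T or T
true or T or T
true or F or T
true or r or T
true or r or F
true or r or ( E )
true or r or ( T )
true or r or ( F )
true or r or ( r )

[E [E [E [T [F true]]] or [T [F r]]] or [T [F ( [E [T [F r]]] )]]]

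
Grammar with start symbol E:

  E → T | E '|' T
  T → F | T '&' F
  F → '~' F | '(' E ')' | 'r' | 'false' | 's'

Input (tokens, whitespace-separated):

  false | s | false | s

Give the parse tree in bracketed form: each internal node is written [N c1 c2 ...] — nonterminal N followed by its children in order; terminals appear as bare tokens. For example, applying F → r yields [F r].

E
E | T
E | T | T
E | T | T | T
T | T | T | T
F | T | T | T
false | T | T | T
false | F | T | T
false | s | T | T
false | s | F | T
false | s | false | T
false | s | false | F
false | s | false | s

[E [E [E [E [T [F false]]] | [T [F s]]] | [T [F false]]] | [T [F s]]]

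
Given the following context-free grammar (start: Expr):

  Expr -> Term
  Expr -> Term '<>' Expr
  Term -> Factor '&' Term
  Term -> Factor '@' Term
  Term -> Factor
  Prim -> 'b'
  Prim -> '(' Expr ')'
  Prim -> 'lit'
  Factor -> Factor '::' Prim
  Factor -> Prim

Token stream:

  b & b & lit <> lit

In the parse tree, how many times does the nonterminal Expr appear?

[Expr [Term [Factor [Prim b]] & [Term [Factor [Prim b]] & [Term [Factor [Prim lit]]]]] <> [Expr [Term [Factor [Prim lit]]]]]

2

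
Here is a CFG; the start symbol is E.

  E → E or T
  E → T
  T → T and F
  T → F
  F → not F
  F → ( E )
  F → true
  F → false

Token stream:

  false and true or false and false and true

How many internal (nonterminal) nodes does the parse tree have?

[E [E [T [T [F false]] and [F true]]] or [T [T [T [F false]] and [F false]] and [F true]]]

12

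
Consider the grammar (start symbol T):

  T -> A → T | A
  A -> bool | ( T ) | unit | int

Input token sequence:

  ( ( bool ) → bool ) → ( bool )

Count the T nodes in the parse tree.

6

[T [A ( [T [A ( [T [A bool]] )] → [T [A bool]]] )] → [T [A ( [T [A bool]] )]]]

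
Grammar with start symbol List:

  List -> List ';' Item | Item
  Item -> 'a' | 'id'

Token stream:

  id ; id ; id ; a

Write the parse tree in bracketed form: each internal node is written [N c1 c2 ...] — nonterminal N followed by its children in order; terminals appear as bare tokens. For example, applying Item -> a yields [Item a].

[List [List [List [List [Item id]] ; [Item id]] ; [Item id]] ; [Item a]]

List
List ; Item
List ; Item ; Item
List ; Item ; Item ; Item
Item ; Item ; Item ; Item
id ; Item ; Item ; Item
id ; id ; Item ; Item
id ; id ; id ; Item
id ; id ; id ; a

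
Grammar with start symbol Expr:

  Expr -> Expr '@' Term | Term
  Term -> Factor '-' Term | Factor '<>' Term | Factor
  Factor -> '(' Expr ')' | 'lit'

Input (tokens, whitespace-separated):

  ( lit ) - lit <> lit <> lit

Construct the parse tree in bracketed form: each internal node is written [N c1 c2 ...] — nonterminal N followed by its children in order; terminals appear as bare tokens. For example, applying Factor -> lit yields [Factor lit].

Expr
Term
Factor - Term
( Expr ) - Term
( Term ) - Term
( Factor ) - Term
( lit ) - Term
( lit ) - Factor <> Term
( lit ) - lit <> Term
( lit ) - lit <> Factor <> Term
( lit ) - lit <> lit <> Term
( lit ) - lit <> lit <> Factor
( lit ) - lit <> lit <> lit

[Expr [Term [Factor ( [Expr [Term [Factor lit]]] )] - [Term [Factor lit] <> [Term [Factor lit] <> [Term [Factor lit]]]]]]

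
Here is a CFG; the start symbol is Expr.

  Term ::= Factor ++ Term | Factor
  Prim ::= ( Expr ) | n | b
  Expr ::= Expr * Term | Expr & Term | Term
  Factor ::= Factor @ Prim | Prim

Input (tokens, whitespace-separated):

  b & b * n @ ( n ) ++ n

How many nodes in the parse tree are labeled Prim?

6

[Expr [Expr [Expr [Term [Factor [Prim b]]]] & [Term [Factor [Prim b]]]] * [Term [Factor [Factor [Prim n]] @ [Prim ( [Expr [Term [Factor [Prim n]]]] )]] ++ [Term [Factor [Prim n]]]]]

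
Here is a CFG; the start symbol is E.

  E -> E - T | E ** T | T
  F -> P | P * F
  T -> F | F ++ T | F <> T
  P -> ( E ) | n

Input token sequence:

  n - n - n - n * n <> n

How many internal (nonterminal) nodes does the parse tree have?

[E [E [E [E [T [F [P n]]]] - [T [F [P n]]]] - [T [F [P n]]]] - [T [F [P n] * [F [P n]]] <> [T [F [P n]]]]]

21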